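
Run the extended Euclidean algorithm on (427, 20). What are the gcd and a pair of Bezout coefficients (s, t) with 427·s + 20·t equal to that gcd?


Euclidean algorithm on (427, 20) — divide until remainder is 0:
  427 = 21 · 20 + 7
  20 = 2 · 7 + 6
  7 = 1 · 6 + 1
  6 = 6 · 1 + 0
gcd(427, 20) = 1.
Track Bezout coefficients alongside the remainders: start with r₀ = 427 = a·1 + b·0 (s = 1, t = 0) and r₁ = 20 = a·0 + b·1 (s = 0, t = 1); each new remainder r_{k+1} = r_{k-1} − q_k·r_k inherits s_{k+1} = s_{k-1} − q_k·s_k, t_{k+1} = t_{k-1} − q_k·t_k, so r_k = a·s_k + b·t_k at every step:
  q = 21: r = 7, s = 1 − 21·0 = 1, t = 0 − 21·1 = -21  (check: 427·1 + 20·(-21) = 7)
  q = 2: r = 6, s = 0 − 2·1 = -2, t = 1 − 2·(-21) = 43  (check: 427·(-2) + 20·43 = 6)
  q = 1: r = 1, s = 1 − 1·(-2) = 3, t = -21 − 1·43 = -64  (check: 427·3 + 20·(-64) = 1)
The row with r = 1 (the gcd) gives the Bezout coefficients s = 3, t = -64.
Result: 427 · (3) + 20 · (-64) = 1.

gcd(427, 20) = 1; s = 3, t = -64 (check: 427·3 + 20·(-64) = 1).


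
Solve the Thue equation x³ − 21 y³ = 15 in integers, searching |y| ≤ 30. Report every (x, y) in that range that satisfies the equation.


The equation is x³ - 21y³ = 15. For fixed y, x³ = 21·y³ + 15, so a solution requires the RHS to be a perfect cube.
Strategy: iterate y from -30 to 30, compute RHS = 21·y³ + 15, and check whether it is a (positive or negative) perfect cube.
Check small values of y:
  y = 0: RHS = 15 is not a perfect cube.
  y = 1: RHS = 36 is not a perfect cube.
  y = -1: RHS = -6 is not a perfect cube.
  y = 2: RHS = 183 is not a perfect cube.
  y = -2: RHS = -153 is not a perfect cube.
  y = 3: RHS = 582 is not a perfect cube.
  y = -3: RHS = -552 is not a perfect cube.
Continuing the search up to |y| = 30 finds no solutions either.
No (x, y) in the scanned range satisfies the equation.

No integer solutions with |y| ≤ 30.


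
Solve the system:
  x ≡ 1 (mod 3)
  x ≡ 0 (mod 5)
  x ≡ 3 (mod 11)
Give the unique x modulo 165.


Moduli 3, 5, 11 are pairwise coprime; by CRT there is a unique solution modulo M = 3 · 5 · 11 = 165.
Solve pairwise, accumulating the modulus:
  Start with x ≡ 1 (mod 3).
  Combine with x ≡ 0 (mod 5): since gcd(3, 5) = 1, we get a unique residue mod 15.
    Write x = 1 + 3·t and substitute into x ≡ 0 (mod 5): 3·t ≡ 0 − 1 = -1 (mod 5).
    Reduce coefficients mod 5: 3·t ≡ 4 (mod 5).
    The inverse of 3 mod 5 is 2 (since 3·2 = 6 = 1·5 + 1), so t ≡ 2·4 = 8 ≡ 3 (mod 5).
    Then x = 1 + 3·3 = 10, valid modulo lcm(3, 5) = 15: x ≡ 10 (mod 15).
  Combine with x ≡ 3 (mod 11): since gcd(15, 11) = 1, we get a unique residue mod 165.
    Write x = 10 + 15·t and substitute into x ≡ 3 (mod 11): 15·t ≡ 3 − 10 = -7 (mod 11).
    Reduce coefficients mod 11: 4·t ≡ 4 (mod 11).
    The inverse of 4 mod 11 is 3 (since 4·3 = 12 = 1·11 + 1), so t ≡ 3·4 = 12 ≡ 1 (mod 11).
    Then x = 10 + 15·1 = 25, valid modulo lcm(15, 11) = 165: x ≡ 25 (mod 165).
Verify: 25 mod 3 = 1 ✓, 25 mod 5 = 0 ✓, 25 mod 11 = 3 ✓.

x ≡ 25 (mod 165).


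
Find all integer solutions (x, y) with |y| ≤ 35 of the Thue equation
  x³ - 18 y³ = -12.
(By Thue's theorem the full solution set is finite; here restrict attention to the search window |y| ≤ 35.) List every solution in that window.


The equation is x³ - 18y³ = -12. For fixed y, x³ = 18·y³ − 12, so a solution requires the RHS to be a perfect cube.
Strategy: iterate y from -35 to 35, compute RHS = 18·y³ − 12, and check whether it is a (positive or negative) perfect cube.
Check small values of y:
  y = 0: RHS = -12 is not a perfect cube.
  y = 1: RHS = 6 is not a perfect cube.
  y = -1: RHS = -30 is not a perfect cube.
  y = 2: RHS = 132 is not a perfect cube.
  y = -2: RHS = -156 is not a perfect cube.
  y = 3: RHS = 474 is not a perfect cube.
  y = -3: RHS = -498 is not a perfect cube.
Continuing the search up to |y| = 35 finds no solutions either.
No (x, y) in the scanned range satisfies the equation.

No integer solutions with |y| ≤ 35.


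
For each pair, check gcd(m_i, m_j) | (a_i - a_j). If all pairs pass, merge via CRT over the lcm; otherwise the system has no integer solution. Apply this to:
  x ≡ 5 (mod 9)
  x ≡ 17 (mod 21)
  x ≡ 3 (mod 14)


Moduli 9, 21, 14 are not pairwise coprime, so CRT works modulo lcm(m_i) when all pairwise compatibility conditions hold.
Pairwise compatibility: gcd(m_i, m_j) must divide a_i - a_j for every pair.
Merge one congruence at a time:
  Start: x ≡ 5 (mod 9).
  Combine with x ≡ 17 (mod 21): gcd(9, 21) = 3; 17 - 5 = 12, which IS divisible by 3, so compatible.
    Write x = 5 + 9·t and substitute into x ≡ 17 (mod 21): 9·t ≡ 17 − 5 = 12 (mod 21).
    Divide the congruence (and modulus) by g = 3: 3·t ≡ 4 (mod 7).
    The inverse of 3 mod 7 is 5 (since 3·5 = 15 = 2·7 + 1), so t ≡ 5·4 = 20 ≡ 6 (mod 7).
    Then x = 5 + 9·6 = 59, valid modulo lcm(9, 21) = 63: x ≡ 59 (mod 63).
  Combine with x ≡ 3 (mod 14): gcd(63, 14) = 7; 3 - 59 = -56, which IS divisible by 7, so compatible.
    Write x = 59 + 63·t and substitute into x ≡ 3 (mod 14): 63·t ≡ 3 − 59 = -56 (mod 14).
    Divide the congruence (and modulus) by g = 7: 9·t ≡ -8 (mod 2).
    Reduce coefficients mod 2: 1·t ≡ 0 (mod 2).
    So t ≡ 0 (mod 2).
    Then x = 59 + 63·0 = 59, valid modulo lcm(63, 14) = 126: x ≡ 59 (mod 126).
Verify: 59 mod 9 = 5, 59 mod 21 = 17, 59 mod 14 = 3.

x ≡ 59 (mod 126).


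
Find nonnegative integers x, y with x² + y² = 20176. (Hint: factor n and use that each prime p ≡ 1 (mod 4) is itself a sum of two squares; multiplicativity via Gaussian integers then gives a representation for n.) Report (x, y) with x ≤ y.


Step 1: Factor n = 20176 = 2^4 · 13 · 97.
Step 2: Check the mod-4 condition on each prime factor: 2 = 2 (special); 13 ≡ 1 (mod 4), exponent 1; 97 ≡ 1 (mod 4), exponent 1.
All primes ≡ 3 (mod 4) appear to even exponent (or don't appear), so by the two-squares theorem n IS expressible as a sum of two squares.
Step 3: Build a representation. Group n = k² · m with k = 4 and m = 13 · 97 = 1261 (a product of primes ≡ 1 (mod 4)); a representation of m scales to one of n via (k·x)² + (k·y)² = k²(x² + y²). Each prime p ≡ 1 (mod 4) is itself a sum of two squares; find a² by testing p − a² for a perfect square:
  13: 13 − 1² = 12, 13 − 2² = 9 = 3² ⇒ 13 = 2² + 3².
  97: 97 − 1² = 96, 97 − 2² = 93, 97 − 3² = 88, 97 − 4² = 81 = 9² ⇒ 97 = 4² + 9².
  Combine using the Brahmagupta–Fibonacci identity (a² + b²)(c² + d²) = (ac − bd)² + (ad + bc)² = (ac + bd)² + (ad − bc)²:
  13 · 97 = 1261: from (2² + 3²)(4² + 9²), take (2·4 − 3·9, 2·9 + 3·4) = (8 − 27, 18 + 12) = (-19, 30); dropping signs (only squares matter) gives (19, 30); check 19² + 30² = 361 + 900 = 1261 ✓.
  Scale by k = 4: (4·19, 4·30) = (76, 120).
Step 4: Order so x ≤ y and verify: 76² + 120² = 5776 + 14400 = 20176 = n. ✓

n = 20176 = 76² + 120² (one valid representation with x ≤ y).


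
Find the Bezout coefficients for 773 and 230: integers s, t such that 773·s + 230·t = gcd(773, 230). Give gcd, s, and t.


Euclidean algorithm on (773, 230) — divide until remainder is 0:
  773 = 3 · 230 + 83
  230 = 2 · 83 + 64
  83 = 1 · 64 + 19
  64 = 3 · 19 + 7
  19 = 2 · 7 + 5
  7 = 1 · 5 + 2
  5 = 2 · 2 + 1
  2 = 2 · 1 + 0
gcd(773, 230) = 1.
Track Bezout coefficients alongside the remainders: start with r₀ = 773 = a·1 + b·0 (s = 1, t = 0) and r₁ = 230 = a·0 + b·1 (s = 0, t = 1); each new remainder r_{k+1} = r_{k-1} − q_k·r_k inherits s_{k+1} = s_{k-1} − q_k·s_k, t_{k+1} = t_{k-1} − q_k·t_k, so r_k = a·s_k + b·t_k at every step:
  q = 3: r = 83, s = 1 − 3·0 = 1, t = 0 − 3·1 = -3  (check: 773·1 + 230·(-3) = 83)
  q = 2: r = 64, s = 0 − 2·1 = -2, t = 1 − 2·(-3) = 7  (check: 773·(-2) + 230·7 = 64)
  q = 1: r = 19, s = 1 − 1·(-2) = 3, t = -3 − 1·7 = -10  (check: 773·3 + 230·(-10) = 19)
  q = 3: r = 7, s = -2 − 3·3 = -11, t = 7 − 3·(-10) = 37  (check: 773·(-11) + 230·37 = 7)
  q = 2: r = 5, s = 3 − 2·(-11) = 25, t = -10 − 2·37 = -84  (check: 773·25 + 230·(-84) = 5)
  q = 1: r = 2, s = -11 − 1·25 = -36, t = 37 − 1·(-84) = 121  (check: 773·(-36) + 230·121 = 2)
  q = 2: r = 1, s = 25 − 2·(-36) = 97, t = -84 − 2·121 = -326  (check: 773·97 + 230·(-326) = 1)
The row with r = 1 (the gcd) gives the Bezout coefficients s = 97, t = -326.
Result: 773 · (97) + 230 · (-326) = 1.

gcd(773, 230) = 1; s = 97, t = -326 (check: 773·97 + 230·(-326) = 1).


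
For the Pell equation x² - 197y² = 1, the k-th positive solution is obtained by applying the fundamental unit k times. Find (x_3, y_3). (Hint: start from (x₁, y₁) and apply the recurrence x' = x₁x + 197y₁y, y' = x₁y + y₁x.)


Step 1: Find the fundamental solution (x₁, y₁) of x² - 197y² = 1.
  Expand √197 as a continued fraction. a₀ = ⌊√197⌋ = 14; iterate m_{k+1} = d_k·a_k − m_k, d_{k+1} = (197 − m_{k+1}²)/d_k, a_{k+1} = ⌊(a₀ + m_{k+1})/d_{k+1}⌋ (starting m₀ = 0, d₀ = 1), with convergents p_k = a_k·p_{k-1} + p_{k-2}, q_k = a_k·q_{k-1} + q_{k-2} (p₋₁ = 1, q₋₁ = 0):
  k = 0: a₀ = 14; p₀/q₀ = 14/1; p₀² − 197·q₀² = 196 − 197 = -1.
  k = 1: m = 14, d = 1, a = ⌊(14 + 14)/1⌋ = 28; p/q = (28·14 + 1)/(28·1 + 0) = 393/28; p² − 197·q² = 154449 − 154448 = 1.
  The first convergent with p² − 197·q² = 1 gives the fundamental solution (x₁, y₁) = (393, 28).
Step 2: Apply the recurrence (x_{n+1}, y_{n+1}) = (x₁x_n + 197y₁y_n, x₁y_n + y₁x_n) repeatedly.
  From (x_1, y_1) = (393, 28): x_2 = 393·393 + 197·28·28 = 308897; y_2 = 393·28 + 28·393 = 22008.
  From (x_2, y_2) = (308897, 22008): x_3 = 393·308897 + 197·28·22008 = 242792649; y_3 = 393·22008 + 28·308897 = 17298260.
Step 3: Verify x_3² - 197·y_3² = 58948270408437201 - 58948270408437200 = 1 (should be 1). ✓

(x_1, y_1) = (393, 28); (x_3, y_3) = (242792649, 17298260).


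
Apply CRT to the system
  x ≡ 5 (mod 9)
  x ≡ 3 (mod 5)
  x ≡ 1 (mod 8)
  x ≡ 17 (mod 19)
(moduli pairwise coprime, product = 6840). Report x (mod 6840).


Product of moduli M = 9 · 5 · 8 · 19 = 6840.
Merge one congruence at a time:
  Start: x ≡ 5 (mod 9).
  Combine with x ≡ 3 (mod 5); new modulus lcm = 45.
    Write x = 5 + 9·t and substitute into x ≡ 3 (mod 5): 9·t ≡ 3 − 5 = -2 (mod 5).
    Reduce coefficients mod 5: 4·t ≡ 3 (mod 5).
    The inverse of 4 mod 5 is 4 (since 4·4 = 16 = 3·5 + 1), so t ≡ 4·3 = 12 ≡ 2 (mod 5).
    Then x = 5 + 9·2 = 23, valid modulo lcm(9, 5) = 45: x ≡ 23 (mod 45).
  Combine with x ≡ 1 (mod 8); new modulus lcm = 360.
    Write x = 23 + 45·t and substitute into x ≡ 1 (mod 8): 45·t ≡ 1 − 23 = -22 (mod 8).
    Reduce coefficients mod 8: 5·t ≡ 2 (mod 8).
    The inverse of 5 mod 8 is 5 (since 5·5 = 25 = 3·8 + 1), so t ≡ 5·2 = 10 ≡ 2 (mod 8).
    Then x = 23 + 45·2 = 113, valid modulo lcm(45, 8) = 360: x ≡ 113 (mod 360).
  Combine with x ≡ 17 (mod 19); new modulus lcm = 6840.
    Write x = 113 + 360·t and substitute into x ≡ 17 (mod 19): 360·t ≡ 17 − 113 = -96 (mod 19).
    Reduce coefficients mod 19: 18·t ≡ 18 (mod 19).
    The inverse of 18 mod 19 is 18 (since 18·18 = 324 = 17·19 + 1), so t ≡ 18·18 = 324 ≡ 1 (mod 19).
    Then x = 113 + 360·1 = 473, valid modulo lcm(360, 19) = 6840: x ≡ 473 (mod 6840).
Verify against each original: 473 mod 9 = 5, 473 mod 5 = 3, 473 mod 8 = 1, 473 mod 19 = 17.

x ≡ 473 (mod 6840).


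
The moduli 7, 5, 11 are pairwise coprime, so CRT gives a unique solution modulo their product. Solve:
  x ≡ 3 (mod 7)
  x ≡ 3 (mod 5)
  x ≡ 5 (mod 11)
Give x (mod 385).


Moduli 7, 5, 11 are pairwise coprime; by CRT there is a unique solution modulo M = 7 · 5 · 11 = 385.
Solve pairwise, accumulating the modulus:
  Start with x ≡ 3 (mod 7).
  Combine with x ≡ 3 (mod 5): since gcd(7, 5) = 1, we get a unique residue mod 35.
    Write x = 3 + 7·t and substitute into x ≡ 3 (mod 5): 7·t ≡ 3 − 3 = 0 (mod 5).
    Reduce coefficients mod 5: 2·t ≡ 0 (mod 5).
    The inverse of 2 mod 5 is 3 (since 2·3 = 6 = 1·5 + 1), so t ≡ 3·0 = 0 ≡ 0 (mod 5).
    Then x = 3 + 7·0 = 3, valid modulo lcm(7, 5) = 35: x ≡ 3 (mod 35).
  Combine with x ≡ 5 (mod 11): since gcd(35, 11) = 1, we get a unique residue mod 385.
    Write x = 3 + 35·t and substitute into x ≡ 5 (mod 11): 35·t ≡ 5 − 3 = 2 (mod 11).
    Reduce coefficients mod 11: 2·t ≡ 2 (mod 11).
    The inverse of 2 mod 11 is 6 (since 2·6 = 12 = 1·11 + 1), so t ≡ 6·2 = 12 ≡ 1 (mod 11).
    Then x = 3 + 35·1 = 38, valid modulo lcm(35, 11) = 385: x ≡ 38 (mod 385).
Verify: 38 mod 7 = 3 ✓, 38 mod 5 = 3 ✓, 38 mod 11 = 5 ✓.

x ≡ 38 (mod 385).


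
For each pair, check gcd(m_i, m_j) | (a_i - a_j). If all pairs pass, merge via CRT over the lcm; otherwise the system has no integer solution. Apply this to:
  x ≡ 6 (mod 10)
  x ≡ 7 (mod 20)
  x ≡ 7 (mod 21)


Moduli 10, 20, 21 are not pairwise coprime, so CRT works modulo lcm(m_i) when all pairwise compatibility conditions hold.
Pairwise compatibility: gcd(m_i, m_j) must divide a_i - a_j for every pair.
Merge one congruence at a time:
  Start: x ≡ 6 (mod 10).
  Combine with x ≡ 7 (mod 20): gcd(10, 20) = 10, and 7 - 6 = 1 is NOT divisible by 10.
    ⇒ system is inconsistent (no integer solution).

No solution (the system is inconsistent).


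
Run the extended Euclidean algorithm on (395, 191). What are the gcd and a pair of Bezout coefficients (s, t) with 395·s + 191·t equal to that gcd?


Euclidean algorithm on (395, 191) — divide until remainder is 0:
  395 = 2 · 191 + 13
  191 = 14 · 13 + 9
  13 = 1 · 9 + 4
  9 = 2 · 4 + 1
  4 = 4 · 1 + 0
gcd(395, 191) = 1.
Track Bezout coefficients alongside the remainders: start with r₀ = 395 = a·1 + b·0 (s = 1, t = 0) and r₁ = 191 = a·0 + b·1 (s = 0, t = 1); each new remainder r_{k+1} = r_{k-1} − q_k·r_k inherits s_{k+1} = s_{k-1} − q_k·s_k, t_{k+1} = t_{k-1} − q_k·t_k, so r_k = a·s_k + b·t_k at every step:
  q = 2: r = 13, s = 1 − 2·0 = 1, t = 0 − 2·1 = -2  (check: 395·1 + 191·(-2) = 13)
  q = 14: r = 9, s = 0 − 14·1 = -14, t = 1 − 14·(-2) = 29  (check: 395·(-14) + 191·29 = 9)
  q = 1: r = 4, s = 1 − 1·(-14) = 15, t = -2 − 1·29 = -31  (check: 395·15 + 191·(-31) = 4)
  q = 2: r = 1, s = -14 − 2·15 = -44, t = 29 − 2·(-31) = 91  (check: 395·(-44) + 191·91 = 1)
The row with r = 1 (the gcd) gives the Bezout coefficients s = -44, t = 91.
Result: 395 · (-44) + 191 · (91) = 1.

gcd(395, 191) = 1; s = -44, t = 91 (check: 395·(-44) + 191·91 = 1).


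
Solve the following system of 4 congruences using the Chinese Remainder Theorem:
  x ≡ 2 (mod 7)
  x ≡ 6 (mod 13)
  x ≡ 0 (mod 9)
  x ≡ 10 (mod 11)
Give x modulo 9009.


Product of moduli M = 7 · 13 · 9 · 11 = 9009.
Merge one congruence at a time:
  Start: x ≡ 2 (mod 7).
  Combine with x ≡ 6 (mod 13); new modulus lcm = 91.
    Write x = 2 + 7·t and substitute into x ≡ 6 (mod 13): 7·t ≡ 6 − 2 = 4 (mod 13).
    The inverse of 7 mod 13 is 2 (since 7·2 = 14 = 1·13 + 1), so t ≡ 2·4 = 8 ≡ 8 (mod 13).
    Then x = 2 + 7·8 = 58, valid modulo lcm(7, 13) = 91: x ≡ 58 (mod 91).
  Combine with x ≡ 0 (mod 9); new modulus lcm = 819.
    Write x = 58 + 91·t and substitute into x ≡ 0 (mod 9): 91·t ≡ 0 − 58 = -58 (mod 9).
    Reduce coefficients mod 9: 1·t ≡ 5 (mod 9).
    So t ≡ 5 (mod 9).
    Then x = 58 + 91·5 = 513, valid modulo lcm(91, 9) = 819: x ≡ 513 (mod 819).
  Combine with x ≡ 10 (mod 11); new modulus lcm = 9009.
    Write x = 513 + 819·t and substitute into x ≡ 10 (mod 11): 819·t ≡ 10 − 513 = -503 (mod 11).
    Reduce coefficients mod 11: 5·t ≡ 3 (mod 11).
    The inverse of 5 mod 11 is 9 (since 5·9 = 45 = 4·11 + 1), so t ≡ 9·3 = 27 ≡ 5 (mod 11).
    Then x = 513 + 819·5 = 4608, valid modulo lcm(819, 11) = 9009: x ≡ 4608 (mod 9009).
Verify against each original: 4608 mod 7 = 2, 4608 mod 13 = 6, 4608 mod 9 = 0, 4608 mod 11 = 10.

x ≡ 4608 (mod 9009).


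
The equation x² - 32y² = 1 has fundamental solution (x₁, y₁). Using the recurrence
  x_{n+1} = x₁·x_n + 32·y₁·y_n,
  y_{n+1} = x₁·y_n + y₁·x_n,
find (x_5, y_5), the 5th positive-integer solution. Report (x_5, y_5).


Step 1: Find the fundamental solution (x₁, y₁) of x² - 32y² = 1.
  Expand √32 as a continued fraction. a₀ = ⌊√32⌋ = 5; iterate m_{k+1} = d_k·a_k − m_k, d_{k+1} = (32 − m_{k+1}²)/d_k, a_{k+1} = ⌊(a₀ + m_{k+1})/d_{k+1}⌋ (starting m₀ = 0, d₀ = 1), with convergents p_k = a_k·p_{k-1} + p_{k-2}, q_k = a_k·q_{k-1} + q_{k-2} (p₋₁ = 1, q₋₁ = 0):
  k = 0: a₀ = 5; p₀/q₀ = 5/1; p₀² − 32·q₀² = 25 − 32 = -7.
  k = 1: m = 5, d = 7, a = ⌊(5 + 5)/7⌋ = 1; p/q = (1·5 + 1)/(1·1 + 0) = 6/1; p² − 32·q² = 36 − 32 = 4.
  k = 2: m = 2, d = 4, a = ⌊(5 + 2)/4⌋ = 1; p/q = (1·6 + 5)/(1·1 + 1) = 11/2; p² − 32·q² = 121 − 128 = -7.
  k = 3: m = 2, d = 7, a = ⌊(5 + 2)/7⌋ = 1; p/q = (1·11 + 6)/(1·2 + 1) = 17/3; p² − 32·q² = 289 − 288 = 1.
  The first convergent with p² − 32·q² = 1 gives the fundamental solution (x₁, y₁) = (17, 3).
Step 2: Apply the recurrence (x_{n+1}, y_{n+1}) = (x₁x_n + 32y₁y_n, x₁y_n + y₁x_n) repeatedly.
  From (x_1, y_1) = (17, 3): x_2 = 17·17 + 32·3·3 = 577; y_2 = 17·3 + 3·17 = 102.
  From (x_2, y_2) = (577, 102): x_3 = 17·577 + 32·3·102 = 19601; y_3 = 17·102 + 3·577 = 3465.
  From (x_3, y_3) = (19601, 3465): x_4 = 17·19601 + 32·3·3465 = 665857; y_4 = 17·3465 + 3·19601 = 117708.
  From (x_4, y_4) = (665857, 117708): x_5 = 17·665857 + 32·3·117708 = 22619537; y_5 = 17·117708 + 3·665857 = 3998607.
Step 3: Verify x_5² - 32·y_5² = 511643454094369 - 511643454094368 = 1 (should be 1). ✓

(x_1, y_1) = (17, 3); (x_5, y_5) = (22619537, 3998607).


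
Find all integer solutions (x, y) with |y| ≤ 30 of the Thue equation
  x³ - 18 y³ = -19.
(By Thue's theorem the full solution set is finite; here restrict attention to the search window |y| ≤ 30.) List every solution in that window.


The equation is x³ - 18y³ = -19. For fixed y, x³ = 18·y³ − 19, so a solution requires the RHS to be a perfect cube.
Strategy: iterate y from -30 to 30, compute RHS = 18·y³ − 19, and check whether it is a (positive or negative) perfect cube.
Check small values of y:
  y = 0: RHS = -19 is not a perfect cube.
  y = 1: RHS = -1 = (-1)³ ⇒ x = -1 works.
  y = -1: RHS = -37 is not a perfect cube.
  y = 2: RHS = 125 = (5)³ ⇒ x = 5 works.
  y = -2: RHS = -163 is not a perfect cube.
  y = 3: RHS = 467 is not a perfect cube.
  y = -3: RHS = -505 is not a perfect cube.
Continuing the search up to |y| = 30 finds no further solutions beyond those listed.
Collected solutions: (-1, 1), (5, 2).

Solutions (with |y| ≤ 30): (-1, 1), (5, 2).


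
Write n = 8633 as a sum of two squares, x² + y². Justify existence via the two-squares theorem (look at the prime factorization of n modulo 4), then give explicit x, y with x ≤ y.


Step 1: Factor n = 8633 = 89 · 97.
Step 2: Check the mod-4 condition on each prime factor: 89 ≡ 1 (mod 4), exponent 1; 97 ≡ 1 (mod 4), exponent 1.
All primes ≡ 3 (mod 4) appear to even exponent (or don't appear), so by the two-squares theorem n IS expressible as a sum of two squares.
Step 3: Build a representation. Here n = 89 · 97 is a product of primes ≡ 1 (mod 4). Each prime p ≡ 1 (mod 4) is itself a sum of two squares; find a² by testing p − a² for a perfect square:
  89: 89 − 1² = 88, 89 − 2² = 85, 89 − 3² = 80, 89 − 4² = 73, 89 − 5² = 64 = 8² ⇒ 89 = 5² + 8².
  97: 97 − 1² = 96, 97 − 2² = 93, 97 − 3² = 88, 97 − 4² = 81 = 9² ⇒ 97 = 4² + 9².
  Combine using the Brahmagupta–Fibonacci identity (a² + b²)(c² + d²) = (ac − bd)² + (ad + bc)² = (ac + bd)² + (ad − bc)²:
  89 · 97 = 8633: from (5² + 8²)(4² + 9²), take (5·4 − 8·9, 5·9 + 8·4) = (20 − 72, 45 + 32) = (-52, 77); dropping signs (only squares matter) gives (52, 77); check 52² + 77² = 2704 + 5929 = 8633 ✓.
Step 4: Order so x ≤ y and verify: 52² + 77² = 2704 + 5929 = 8633 = n. ✓

n = 8633 = 52² + 77² (one valid representation with x ≤ y).


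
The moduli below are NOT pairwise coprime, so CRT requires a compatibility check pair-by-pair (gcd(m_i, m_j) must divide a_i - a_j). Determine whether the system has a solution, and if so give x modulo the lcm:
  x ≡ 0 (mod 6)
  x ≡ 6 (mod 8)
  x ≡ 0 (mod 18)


Moduli 6, 8, 18 are not pairwise coprime, so CRT works modulo lcm(m_i) when all pairwise compatibility conditions hold.
Pairwise compatibility: gcd(m_i, m_j) must divide a_i - a_j for every pair.
Merge one congruence at a time:
  Start: x ≡ 0 (mod 6).
  Combine with x ≡ 6 (mod 8): gcd(6, 8) = 2; 6 - 0 = 6, which IS divisible by 2, so compatible.
    Write x = 0 + 6·t and substitute into x ≡ 6 (mod 8): 6·t ≡ 6 − 0 = 6 (mod 8).
    Divide the congruence (and modulus) by g = 2: 3·t ≡ 3 (mod 4).
    The inverse of 3 mod 4 is 3 (since 3·3 = 9 = 2·4 + 1), so t ≡ 3·3 = 9 ≡ 1 (mod 4).
    Then x = 0 + 6·1 = 6, valid modulo lcm(6, 8) = 24: x ≡ 6 (mod 24).
  Combine with x ≡ 0 (mod 18): gcd(24, 18) = 6; 0 - 6 = -6, which IS divisible by 6, so compatible.
    Write x = 6 + 24·t and substitute into x ≡ 0 (mod 18): 24·t ≡ 0 − 6 = -6 (mod 18).
    Divide the congruence (and modulus) by g = 6: 4·t ≡ -1 (mod 3).
    Reduce coefficients mod 3: 1·t ≡ 2 (mod 3).
    So t ≡ 2 (mod 3).
    Then x = 6 + 24·2 = 54, valid modulo lcm(24, 18) = 72: x ≡ 54 (mod 72).
Verify: 54 mod 6 = 0, 54 mod 8 = 6, 54 mod 18 = 0.

x ≡ 54 (mod 72).


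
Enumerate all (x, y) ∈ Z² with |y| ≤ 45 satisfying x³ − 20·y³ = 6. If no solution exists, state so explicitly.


The equation is x³ - 20y³ = 6. For fixed y, x³ = 20·y³ + 6, so a solution requires the RHS to be a perfect cube.
Strategy: iterate y from -45 to 45, compute RHS = 20·y³ + 6, and check whether it is a (positive or negative) perfect cube.
Check small values of y:
  y = 0: RHS = 6 is not a perfect cube.
  y = 1: RHS = 26 is not a perfect cube.
  y = -1: RHS = -14 is not a perfect cube.
  y = 2: RHS = 166 is not a perfect cube.
  y = -2: RHS = -154 is not a perfect cube.
  y = 3: RHS = 546 is not a perfect cube.
  y = -3: RHS = -534 is not a perfect cube.
Continuing the search up to |y| = 45 finds no solutions either.
No (x, y) in the scanned range satisfies the equation.

No integer solutions with |y| ≤ 45.


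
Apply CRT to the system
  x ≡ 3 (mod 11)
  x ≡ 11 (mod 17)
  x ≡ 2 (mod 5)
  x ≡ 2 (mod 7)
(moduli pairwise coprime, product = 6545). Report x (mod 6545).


Product of moduli M = 11 · 17 · 5 · 7 = 6545.
Merge one congruence at a time:
  Start: x ≡ 3 (mod 11).
  Combine with x ≡ 11 (mod 17); new modulus lcm = 187.
    Write x = 3 + 11·t and substitute into x ≡ 11 (mod 17): 11·t ≡ 11 − 3 = 8 (mod 17).
    The inverse of 11 mod 17 is 14 (since 11·14 = 154 = 9·17 + 1), so t ≡ 14·8 = 112 ≡ 10 (mod 17).
    Then x = 3 + 11·10 = 113, valid modulo lcm(11, 17) = 187: x ≡ 113 (mod 187).
  Combine with x ≡ 2 (mod 5); new modulus lcm = 935.
    Write x = 113 + 187·t and substitute into x ≡ 2 (mod 5): 187·t ≡ 2 − 113 = -111 (mod 5).
    Reduce coefficients mod 5: 2·t ≡ 4 (mod 5).
    The inverse of 2 mod 5 is 3 (since 2·3 = 6 = 1·5 + 1), so t ≡ 3·4 = 12 ≡ 2 (mod 5).
    Then x = 113 + 187·2 = 487, valid modulo lcm(187, 5) = 935: x ≡ 487 (mod 935).
  Combine with x ≡ 2 (mod 7); new modulus lcm = 6545.
    Write x = 487 + 935·t and substitute into x ≡ 2 (mod 7): 935·t ≡ 2 − 487 = -485 (mod 7).
    Reduce coefficients mod 7: 4·t ≡ 5 (mod 7).
    The inverse of 4 mod 7 is 2 (since 4·2 = 8 = 1·7 + 1), so t ≡ 2·5 = 10 ≡ 3 (mod 7).
    Then x = 487 + 935·3 = 3292, valid modulo lcm(935, 7) = 6545: x ≡ 3292 (mod 6545).
Verify against each original: 3292 mod 11 = 3, 3292 mod 17 = 11, 3292 mod 5 = 2, 3292 mod 7 = 2.

x ≡ 3292 (mod 6545).


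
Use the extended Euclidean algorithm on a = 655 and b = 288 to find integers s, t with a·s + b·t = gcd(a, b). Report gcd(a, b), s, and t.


Euclidean algorithm on (655, 288) — divide until remainder is 0:
  655 = 2 · 288 + 79
  288 = 3 · 79 + 51
  79 = 1 · 51 + 28
  51 = 1 · 28 + 23
  28 = 1 · 23 + 5
  23 = 4 · 5 + 3
  5 = 1 · 3 + 2
  3 = 1 · 2 + 1
  2 = 2 · 1 + 0
gcd(655, 288) = 1.
Track Bezout coefficients alongside the remainders: start with r₀ = 655 = a·1 + b·0 (s = 1, t = 0) and r₁ = 288 = a·0 + b·1 (s = 0, t = 1); each new remainder r_{k+1} = r_{k-1} − q_k·r_k inherits s_{k+1} = s_{k-1} − q_k·s_k, t_{k+1} = t_{k-1} − q_k·t_k, so r_k = a·s_k + b·t_k at every step:
  q = 2: r = 79, s = 1 − 2·0 = 1, t = 0 − 2·1 = -2  (check: 655·1 + 288·(-2) = 79)
  q = 3: r = 51, s = 0 − 3·1 = -3, t = 1 − 3·(-2) = 7  (check: 655·(-3) + 288·7 = 51)
  q = 1: r = 28, s = 1 − 1·(-3) = 4, t = -2 − 1·7 = -9  (check: 655·4 + 288·(-9) = 28)
  q = 1: r = 23, s = -3 − 1·4 = -7, t = 7 − 1·(-9) = 16  (check: 655·(-7) + 288·16 = 23)
  q = 1: r = 5, s = 4 − 1·(-7) = 11, t = -9 − 1·16 = -25  (check: 655·11 + 288·(-25) = 5)
  q = 4: r = 3, s = -7 − 4·11 = -51, t = 16 − 4·(-25) = 116  (check: 655·(-51) + 288·116 = 3)
  q = 1: r = 2, s = 11 − 1·(-51) = 62, t = -25 − 1·116 = -141  (check: 655·62 + 288·(-141) = 2)
  q = 1: r = 1, s = -51 − 1·62 = -113, t = 116 − 1·(-141) = 257  (check: 655·(-113) + 288·257 = 1)
The row with r = 1 (the gcd) gives the Bezout coefficients s = -113, t = 257.
Result: 655 · (-113) + 288 · (257) = 1.

gcd(655, 288) = 1; s = -113, t = 257 (check: 655·(-113) + 288·257 = 1).


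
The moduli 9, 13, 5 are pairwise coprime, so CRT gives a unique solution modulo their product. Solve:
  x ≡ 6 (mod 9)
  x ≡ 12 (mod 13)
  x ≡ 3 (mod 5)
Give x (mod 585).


Moduli 9, 13, 5 are pairwise coprime; by CRT there is a unique solution modulo M = 9 · 13 · 5 = 585.
Solve pairwise, accumulating the modulus:
  Start with x ≡ 6 (mod 9).
  Combine with x ≡ 12 (mod 13): since gcd(9, 13) = 1, we get a unique residue mod 117.
    Write x = 6 + 9·t and substitute into x ≡ 12 (mod 13): 9·t ≡ 12 − 6 = 6 (mod 13).
    The inverse of 9 mod 13 is 3 (since 9·3 = 27 = 2·13 + 1), so t ≡ 3·6 = 18 ≡ 5 (mod 13).
    Then x = 6 + 9·5 = 51, valid modulo lcm(9, 13) = 117: x ≡ 51 (mod 117).
  Combine with x ≡ 3 (mod 5): since gcd(117, 5) = 1, we get a unique residue mod 585.
    Write x = 51 + 117·t and substitute into x ≡ 3 (mod 5): 117·t ≡ 3 − 51 = -48 (mod 5).
    Reduce coefficients mod 5: 2·t ≡ 2 (mod 5).
    The inverse of 2 mod 5 is 3 (since 2·3 = 6 = 1·5 + 1), so t ≡ 3·2 = 6 ≡ 1 (mod 5).
    Then x = 51 + 117·1 = 168, valid modulo lcm(117, 5) = 585: x ≡ 168 (mod 585).
Verify: 168 mod 9 = 6 ✓, 168 mod 13 = 12 ✓, 168 mod 5 = 3 ✓.

x ≡ 168 (mod 585).


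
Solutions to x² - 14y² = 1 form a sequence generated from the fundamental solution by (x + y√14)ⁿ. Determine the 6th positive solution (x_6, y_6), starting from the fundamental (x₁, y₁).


Step 1: Find the fundamental solution (x₁, y₁) of x² - 14y² = 1.
  Expand √14 as a continued fraction. a₀ = ⌊√14⌋ = 3; iterate m_{k+1} = d_k·a_k − m_k, d_{k+1} = (14 − m_{k+1}²)/d_k, a_{k+1} = ⌊(a₀ + m_{k+1})/d_{k+1}⌋ (starting m₀ = 0, d₀ = 1), with convergents p_k = a_k·p_{k-1} + p_{k-2}, q_k = a_k·q_{k-1} + q_{k-2} (p₋₁ = 1, q₋₁ = 0):
  k = 0: a₀ = 3; p₀/q₀ = 3/1; p₀² − 14·q₀² = 9 − 14 = -5.
  k = 1: m = 3, d = 5, a = ⌊(3 + 3)/5⌋ = 1; p/q = (1·3 + 1)/(1·1 + 0) = 4/1; p² − 14·q² = 16 − 14 = 2.
  k = 2: m = 2, d = 2, a = ⌊(3 + 2)/2⌋ = 2; p/q = (2·4 + 3)/(2·1 + 1) = 11/3; p² − 14·q² = 121 − 126 = -5.
  k = 3: m = 2, d = 5, a = ⌊(3 + 2)/5⌋ = 1; p/q = (1·11 + 4)/(1·3 + 1) = 15/4; p² − 14·q² = 225 − 224 = 1.
  The first convergent with p² − 14·q² = 1 gives the fundamental solution (x₁, y₁) = (15, 4).
Step 2: Apply the recurrence (x_{n+1}, y_{n+1}) = (x₁x_n + 14y₁y_n, x₁y_n + y₁x_n) repeatedly.
  From (x_1, y_1) = (15, 4): x_2 = 15·15 + 14·4·4 = 449; y_2 = 15·4 + 4·15 = 120.
  From (x_2, y_2) = (449, 120): x_3 = 15·449 + 14·4·120 = 13455; y_3 = 15·120 + 4·449 = 3596.
  From (x_3, y_3) = (13455, 3596): x_4 = 15·13455 + 14·4·3596 = 403201; y_4 = 15·3596 + 4·13455 = 107760.
  From (x_4, y_4) = (403201, 107760): x_5 = 15·403201 + 14·4·107760 = 12082575; y_5 = 15·107760 + 4·403201 = 3229204.
  From (x_5, y_5) = (12082575, 3229204): x_6 = 15·12082575 + 14·4·3229204 = 362074049; y_6 = 15·3229204 + 4·12082575 = 96768360.
Step 3: Verify x_6² - 14·y_6² = 131097616959254401 - 131097616959254400 = 1 (should be 1). ✓

(x_1, y_1) = (15, 4); (x_6, y_6) = (362074049, 96768360).


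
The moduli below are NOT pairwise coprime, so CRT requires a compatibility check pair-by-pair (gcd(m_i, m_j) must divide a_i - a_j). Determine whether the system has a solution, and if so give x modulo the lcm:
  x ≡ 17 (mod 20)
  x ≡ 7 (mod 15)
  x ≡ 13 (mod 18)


Moduli 20, 15, 18 are not pairwise coprime, so CRT works modulo lcm(m_i) when all pairwise compatibility conditions hold.
Pairwise compatibility: gcd(m_i, m_j) must divide a_i - a_j for every pair.
Merge one congruence at a time:
  Start: x ≡ 17 (mod 20).
  Combine with x ≡ 7 (mod 15): gcd(20, 15) = 5; 7 - 17 = -10, which IS divisible by 5, so compatible.
    Write x = 17 + 20·t and substitute into x ≡ 7 (mod 15): 20·t ≡ 7 − 17 = -10 (mod 15).
    Divide the congruence (and modulus) by g = 5: 4·t ≡ -2 (mod 3).
    Reduce coefficients mod 3: 1·t ≡ 1 (mod 3).
    So t ≡ 1 (mod 3).
    Then x = 17 + 20·1 = 37, valid modulo lcm(20, 15) = 60: x ≡ 37 (mod 60).
  Combine with x ≡ 13 (mod 18): gcd(60, 18) = 6; 13 - 37 = -24, which IS divisible by 6, so compatible.
    Write x = 37 + 60·t and substitute into x ≡ 13 (mod 18): 60·t ≡ 13 − 37 = -24 (mod 18).
    Divide the congruence (and modulus) by g = 6: 10·t ≡ -4 (mod 3).
    Reduce coefficients mod 3: 1·t ≡ 2 (mod 3).
    So t ≡ 2 (mod 3).
    Then x = 37 + 60·2 = 157, valid modulo lcm(60, 18) = 180: x ≡ 157 (mod 180).
Verify: 157 mod 20 = 17, 157 mod 15 = 7, 157 mod 18 = 13.

x ≡ 157 (mod 180).


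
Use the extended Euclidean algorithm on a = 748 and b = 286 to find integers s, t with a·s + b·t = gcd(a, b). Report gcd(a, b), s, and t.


Euclidean algorithm on (748, 286) — divide until remainder is 0:
  748 = 2 · 286 + 176
  286 = 1 · 176 + 110
  176 = 1 · 110 + 66
  110 = 1 · 66 + 44
  66 = 1 · 44 + 22
  44 = 2 · 22 + 0
gcd(748, 286) = 22.
Track Bezout coefficients alongside the remainders: start with r₀ = 748 = a·1 + b·0 (s = 1, t = 0) and r₁ = 286 = a·0 + b·1 (s = 0, t = 1); each new remainder r_{k+1} = r_{k-1} − q_k·r_k inherits s_{k+1} = s_{k-1} − q_k·s_k, t_{k+1} = t_{k-1} − q_k·t_k, so r_k = a·s_k + b·t_k at every step:
  q = 2: r = 176, s = 1 − 2·0 = 1, t = 0 − 2·1 = -2  (check: 748·1 + 286·(-2) = 176)
  q = 1: r = 110, s = 0 − 1·1 = -1, t = 1 − 1·(-2) = 3  (check: 748·(-1) + 286·3 = 110)
  q = 1: r = 66, s = 1 − 1·(-1) = 2, t = -2 − 1·3 = -5  (check: 748·2 + 286·(-5) = 66)
  q = 1: r = 44, s = -1 − 1·2 = -3, t = 3 − 1·(-5) = 8  (check: 748·(-3) + 286·8 = 44)
  q = 1: r = 22, s = 2 − 1·(-3) = 5, t = -5 − 1·8 = -13  (check: 748·5 + 286·(-13) = 22)
The row with r = 22 (the gcd) gives the Bezout coefficients s = 5, t = -13.
Result: 748 · (5) + 286 · (-13) = 22.

gcd(748, 286) = 22; s = 5, t = -13 (check: 748·5 + 286·(-13) = 22).


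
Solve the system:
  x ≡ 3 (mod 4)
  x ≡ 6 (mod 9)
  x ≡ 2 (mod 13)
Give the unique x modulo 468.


Moduli 4, 9, 13 are pairwise coprime; by CRT there is a unique solution modulo M = 4 · 9 · 13 = 468.
Solve pairwise, accumulating the modulus:
  Start with x ≡ 3 (mod 4).
  Combine with x ≡ 6 (mod 9): since gcd(4, 9) = 1, we get a unique residue mod 36.
    Write x = 3 + 4·t and substitute into x ≡ 6 (mod 9): 4·t ≡ 6 − 3 = 3 (mod 9).
    The inverse of 4 mod 9 is 7 (since 4·7 = 28 = 3·9 + 1), so t ≡ 7·3 = 21 ≡ 3 (mod 9).
    Then x = 3 + 4·3 = 15, valid modulo lcm(4, 9) = 36: x ≡ 15 (mod 36).
  Combine with x ≡ 2 (mod 13): since gcd(36, 13) = 1, we get a unique residue mod 468.
    Write x = 15 + 36·t and substitute into x ≡ 2 (mod 13): 36·t ≡ 2 − 15 = -13 (mod 13).
    Reduce coefficients mod 13: 10·t ≡ 0 (mod 13).
    The inverse of 10 mod 13 is 4 (since 10·4 = 40 = 3·13 + 1), so t ≡ 4·0 = 0 ≡ 0 (mod 13).
    Then x = 15 + 36·0 = 15, valid modulo lcm(36, 13) = 468: x ≡ 15 (mod 468).
Verify: 15 mod 4 = 3 ✓, 15 mod 9 = 6 ✓, 15 mod 13 = 2 ✓.

x ≡ 15 (mod 468).


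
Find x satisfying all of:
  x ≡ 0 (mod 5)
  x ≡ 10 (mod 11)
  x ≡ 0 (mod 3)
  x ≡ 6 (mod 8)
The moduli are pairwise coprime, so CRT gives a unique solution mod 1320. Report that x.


Product of moduli M = 5 · 11 · 3 · 8 = 1320.
Merge one congruence at a time:
  Start: x ≡ 0 (mod 5).
  Combine with x ≡ 10 (mod 11); new modulus lcm = 55.
    Write x = 0 + 5·t and substitute into x ≡ 10 (mod 11): 5·t ≡ 10 − 0 = 10 (mod 11).
    The inverse of 5 mod 11 is 9 (since 5·9 = 45 = 4·11 + 1), so t ≡ 9·10 = 90 ≡ 2 (mod 11).
    Then x = 0 + 5·2 = 10, valid modulo lcm(5, 11) = 55: x ≡ 10 (mod 55).
  Combine with x ≡ 0 (mod 3); new modulus lcm = 165.
    Write x = 10 + 55·t and substitute into x ≡ 0 (mod 3): 55·t ≡ 0 − 10 = -10 (mod 3).
    Reduce coefficients mod 3: 1·t ≡ 2 (mod 3).
    So t ≡ 2 (mod 3).
    Then x = 10 + 55·2 = 120, valid modulo lcm(55, 3) = 165: x ≡ 120 (mod 165).
  Combine with x ≡ 6 (mod 8); new modulus lcm = 1320.
    Write x = 120 + 165·t and substitute into x ≡ 6 (mod 8): 165·t ≡ 6 − 120 = -114 (mod 8).
    Reduce coefficients mod 8: 5·t ≡ 6 (mod 8).
    The inverse of 5 mod 8 is 5 (since 5·5 = 25 = 3·8 + 1), so t ≡ 5·6 = 30 ≡ 6 (mod 8).
    Then x = 120 + 165·6 = 1110, valid modulo lcm(165, 8) = 1320: x ≡ 1110 (mod 1320).
Verify against each original: 1110 mod 5 = 0, 1110 mod 11 = 10, 1110 mod 3 = 0, 1110 mod 8 = 6.

x ≡ 1110 (mod 1320).


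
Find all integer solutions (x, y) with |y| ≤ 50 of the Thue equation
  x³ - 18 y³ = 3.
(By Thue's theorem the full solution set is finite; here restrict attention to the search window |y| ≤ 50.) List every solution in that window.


The equation is x³ - 18y³ = 3. For fixed y, x³ = 18·y³ + 3, so a solution requires the RHS to be a perfect cube.
Strategy: iterate y from -50 to 50, compute RHS = 18·y³ + 3, and check whether it is a (positive or negative) perfect cube.
Check small values of y:
  y = 0: RHS = 3 is not a perfect cube.
  y = 1: RHS = 21 is not a perfect cube.
  y = -1: RHS = -15 is not a perfect cube.
  y = 2: RHS = 147 is not a perfect cube.
  y = -2: RHS = -141 is not a perfect cube.
  y = 3: RHS = 489 is not a perfect cube.
  y = -3: RHS = -483 is not a perfect cube.
Continuing the search up to |y| = 50 finds no solutions either.
No (x, y) in the scanned range satisfies the equation.

No integer solutions with |y| ≤ 50.


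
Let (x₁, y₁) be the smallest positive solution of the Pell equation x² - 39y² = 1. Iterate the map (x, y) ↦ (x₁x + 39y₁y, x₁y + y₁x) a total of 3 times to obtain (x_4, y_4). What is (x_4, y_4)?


Step 1: Find the fundamental solution (x₁, y₁) of x² - 39y² = 1.
  Expand √39 as a continued fraction. a₀ = ⌊√39⌋ = 6; iterate m_{k+1} = d_k·a_k − m_k, d_{k+1} = (39 − m_{k+1}²)/d_k, a_{k+1} = ⌊(a₀ + m_{k+1})/d_{k+1}⌋ (starting m₀ = 0, d₀ = 1), with convergents p_k = a_k·p_{k-1} + p_{k-2}, q_k = a_k·q_{k-1} + q_{k-2} (p₋₁ = 1, q₋₁ = 0):
  k = 0: a₀ = 6; p₀/q₀ = 6/1; p₀² − 39·q₀² = 36 − 39 = -3.
  k = 1: m = 6, d = 3, a = ⌊(6 + 6)/3⌋ = 4; p/q = (4·6 + 1)/(4·1 + 0) = 25/4; p² − 39·q² = 625 − 624 = 1.
  The first convergent with p² − 39·q² = 1 gives the fundamental solution (x₁, y₁) = (25, 4).
Step 2: Apply the recurrence (x_{n+1}, y_{n+1}) = (x₁x_n + 39y₁y_n, x₁y_n + y₁x_n) repeatedly.
  From (x_1, y_1) = (25, 4): x_2 = 25·25 + 39·4·4 = 1249; y_2 = 25·4 + 4·25 = 200.
  From (x_2, y_2) = (1249, 200): x_3 = 25·1249 + 39·4·200 = 62425; y_3 = 25·200 + 4·1249 = 9996.
  From (x_3, y_3) = (62425, 9996): x_4 = 25·62425 + 39·4·9996 = 3120001; y_4 = 25·9996 + 4·62425 = 499600.
Step 3: Verify x_4² - 39·y_4² = 9734406240001 - 9734406240000 = 1 (should be 1). ✓

(x_1, y_1) = (25, 4); (x_4, y_4) = (3120001, 499600).


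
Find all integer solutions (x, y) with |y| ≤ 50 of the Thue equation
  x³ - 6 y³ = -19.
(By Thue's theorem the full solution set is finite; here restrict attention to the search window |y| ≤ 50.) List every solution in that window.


The equation is x³ - 6y³ = -19. For fixed y, x³ = 6·y³ − 19, so a solution requires the RHS to be a perfect cube.
Strategy: iterate y from -50 to 50, compute RHS = 6·y³ − 19, and check whether it is a (positive or negative) perfect cube.
Check small values of y:
  y = 0: RHS = -19 is not a perfect cube.
  y = 1: RHS = -13 is not a perfect cube.
  y = -1: RHS = -25 is not a perfect cube.
  y = 2: RHS = 29 is not a perfect cube.
  y = -2: RHS = -67 is not a perfect cube.
  y = 3: RHS = 143 is not a perfect cube.
  y = -3: RHS = -181 is not a perfect cube.
Continuing the search up to |y| = 50 finds no solutions either.
No (x, y) in the scanned range satisfies the equation.

No integer solutions with |y| ≤ 50.


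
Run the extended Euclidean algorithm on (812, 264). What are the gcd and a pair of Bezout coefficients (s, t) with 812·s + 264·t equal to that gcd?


Euclidean algorithm on (812, 264) — divide until remainder is 0:
  812 = 3 · 264 + 20
  264 = 13 · 20 + 4
  20 = 5 · 4 + 0
gcd(812, 264) = 4.
Track Bezout coefficients alongside the remainders: start with r₀ = 812 = a·1 + b·0 (s = 1, t = 0) and r₁ = 264 = a·0 + b·1 (s = 0, t = 1); each new remainder r_{k+1} = r_{k-1} − q_k·r_k inherits s_{k+1} = s_{k-1} − q_k·s_k, t_{k+1} = t_{k-1} − q_k·t_k, so r_k = a·s_k + b·t_k at every step:
  q = 3: r = 20, s = 1 − 3·0 = 1, t = 0 − 3·1 = -3  (check: 812·1 + 264·(-3) = 20)
  q = 13: r = 4, s = 0 − 13·1 = -13, t = 1 − 13·(-3) = 40  (check: 812·(-13) + 264·40 = 4)
The row with r = 4 (the gcd) gives the Bezout coefficients s = -13, t = 40.
Result: 812 · (-13) + 264 · (40) = 4.

gcd(812, 264) = 4; s = -13, t = 40 (check: 812·(-13) + 264·40 = 4).


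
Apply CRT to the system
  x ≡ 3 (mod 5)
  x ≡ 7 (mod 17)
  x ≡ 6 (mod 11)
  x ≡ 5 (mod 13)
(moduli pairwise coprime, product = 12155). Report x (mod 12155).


Product of moduli M = 5 · 17 · 11 · 13 = 12155.
Merge one congruence at a time:
  Start: x ≡ 3 (mod 5).
  Combine with x ≡ 7 (mod 17); new modulus lcm = 85.
    Write x = 3 + 5·t and substitute into x ≡ 7 (mod 17): 5·t ≡ 7 − 3 = 4 (mod 17).
    The inverse of 5 mod 17 is 7 (since 5·7 = 35 = 2·17 + 1), so t ≡ 7·4 = 28 ≡ 11 (mod 17).
    Then x = 3 + 5·11 = 58, valid modulo lcm(5, 17) = 85: x ≡ 58 (mod 85).
  Combine with x ≡ 6 (mod 11); new modulus lcm = 935.
    Write x = 58 + 85·t and substitute into x ≡ 6 (mod 11): 85·t ≡ 6 − 58 = -52 (mod 11).
    Reduce coefficients mod 11: 8·t ≡ 3 (mod 11).
    The inverse of 8 mod 11 is 7 (since 8·7 = 56 = 5·11 + 1), so t ≡ 7·3 = 21 ≡ 10 (mod 11).
    Then x = 58 + 85·10 = 908, valid modulo lcm(85, 11) = 935: x ≡ 908 (mod 935).
  Combine with x ≡ 5 (mod 13); new modulus lcm = 12155.
    Write x = 908 + 935·t and substitute into x ≡ 5 (mod 13): 935·t ≡ 5 − 908 = -903 (mod 13).
    Reduce coefficients mod 13: 12·t ≡ 7 (mod 13).
    The inverse of 12 mod 13 is 12 (since 12·12 = 144 = 11·13 + 1), so t ≡ 12·7 = 84 ≡ 6 (mod 13).
    Then x = 908 + 935·6 = 6518, valid modulo lcm(935, 13) = 12155: x ≡ 6518 (mod 12155).
Verify against each original: 6518 mod 5 = 3, 6518 mod 17 = 7, 6518 mod 11 = 6, 6518 mod 13 = 5.

x ≡ 6518 (mod 12155).


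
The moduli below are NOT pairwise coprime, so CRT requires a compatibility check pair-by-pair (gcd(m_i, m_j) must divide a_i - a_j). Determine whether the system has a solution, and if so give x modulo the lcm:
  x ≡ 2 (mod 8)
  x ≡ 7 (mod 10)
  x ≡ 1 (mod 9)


Moduli 8, 10, 9 are not pairwise coprime, so CRT works modulo lcm(m_i) when all pairwise compatibility conditions hold.
Pairwise compatibility: gcd(m_i, m_j) must divide a_i - a_j for every pair.
Merge one congruence at a time:
  Start: x ≡ 2 (mod 8).
  Combine with x ≡ 7 (mod 10): gcd(8, 10) = 2, and 7 - 2 = 5 is NOT divisible by 2.
    ⇒ system is inconsistent (no integer solution).

No solution (the system is inconsistent).
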